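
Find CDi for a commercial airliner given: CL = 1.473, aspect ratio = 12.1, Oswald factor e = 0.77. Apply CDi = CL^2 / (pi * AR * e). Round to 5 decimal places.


Step 1: CL^2 = 1.473^2 = 2.169729
Step 2: pi * AR * e = 3.14159 * 12.1 * 0.77 = 29.270219
Step 3: CDi = 2.169729 / 29.270219 = 0.07413

0.07413


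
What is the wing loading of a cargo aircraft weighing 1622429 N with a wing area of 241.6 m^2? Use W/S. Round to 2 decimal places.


Step 1: Wing loading = W / S = 1622429 / 241.6
Step 2: Wing loading = 6715.35 N/m^2

6715.35


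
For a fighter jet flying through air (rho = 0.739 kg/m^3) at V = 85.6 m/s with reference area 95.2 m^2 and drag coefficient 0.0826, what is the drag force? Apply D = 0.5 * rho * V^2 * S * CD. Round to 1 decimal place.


Step 1: Dynamic pressure q = 0.5 * 0.739 * 85.6^2 = 2707.4595 Pa
Step 2: Drag D = q * S * CD = 2707.4595 * 95.2 * 0.0826
Step 3: D = 21290.2 N

21290.2


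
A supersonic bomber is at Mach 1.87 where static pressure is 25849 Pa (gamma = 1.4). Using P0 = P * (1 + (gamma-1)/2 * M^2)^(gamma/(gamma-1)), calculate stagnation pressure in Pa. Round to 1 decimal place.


Step 1: (gamma-1)/2 * M^2 = 0.2 * 3.4969 = 0.69938
Step 2: 1 + 0.69938 = 1.69938
Step 3: Exponent gamma/(gamma-1) = 3.5
Step 4: P0 = 25849 * 1.69938^3.5 = 165371.4 Pa

165371.4


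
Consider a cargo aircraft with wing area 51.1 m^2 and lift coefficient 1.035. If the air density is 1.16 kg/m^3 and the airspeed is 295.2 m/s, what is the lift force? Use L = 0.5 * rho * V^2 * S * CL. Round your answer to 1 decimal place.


Step 1: Calculate dynamic pressure q = 0.5 * 1.16 * 295.2^2 = 0.5 * 1.16 * 87143.04 = 50542.9632 Pa
Step 2: Multiply by wing area and lift coefficient: L = 50542.9632 * 51.1 * 1.035
Step 3: L = 2582745.4195 * 1.035 = 2673141.5 N

2673141.5


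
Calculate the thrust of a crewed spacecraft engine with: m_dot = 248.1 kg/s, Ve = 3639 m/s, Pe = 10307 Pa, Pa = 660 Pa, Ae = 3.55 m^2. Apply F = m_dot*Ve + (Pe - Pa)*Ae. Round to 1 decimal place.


Step 1: Momentum thrust = m_dot * Ve = 248.1 * 3639 = 902835.9 N
Step 2: Pressure thrust = (Pe - Pa) * Ae = (10307 - 660) * 3.55 = 34246.85 N
Step 3: Total thrust F = 902835.9 + 34246.85 = 937082.8 N

937082.8


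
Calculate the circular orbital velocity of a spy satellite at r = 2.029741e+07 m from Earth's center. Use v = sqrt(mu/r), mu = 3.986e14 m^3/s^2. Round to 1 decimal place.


Step 1: mu / r = 3.986e14 / 2.029741e+07 = 19637973.5148
Step 2: v = sqrt(19637973.5148) = 4431.5 m/s

4431.5


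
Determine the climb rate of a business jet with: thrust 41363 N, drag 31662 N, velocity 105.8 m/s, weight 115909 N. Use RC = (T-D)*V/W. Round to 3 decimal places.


Step 1: Excess thrust = T - D = 41363 - 31662 = 9701 N
Step 2: Excess power = 9701 * 105.8 = 1026365.8 W
Step 3: RC = 1026365.8 / 115909 = 8.855 m/s

8.855


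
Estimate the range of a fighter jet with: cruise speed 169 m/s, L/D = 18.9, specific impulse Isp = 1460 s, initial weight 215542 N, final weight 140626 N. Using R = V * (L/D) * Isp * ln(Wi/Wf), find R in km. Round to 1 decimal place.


Step 1: Coefficient = V * (L/D) * Isp = 169 * 18.9 * 1460 = 4663386.0 m
Step 2: Wi/Wf = 215542 / 140626 = 1.532732
Step 3: ln(1.532732) = 0.427052
Step 4: R = 4663386.0 * 0.427052 = 1991507.9 m = 1991.5 km

1991.5


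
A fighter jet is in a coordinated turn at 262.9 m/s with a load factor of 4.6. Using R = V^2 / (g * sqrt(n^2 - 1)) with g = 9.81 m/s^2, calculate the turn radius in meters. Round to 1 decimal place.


Step 1: V^2 = 262.9^2 = 69116.41
Step 2: n^2 - 1 = 4.6^2 - 1 = 20.16
Step 3: sqrt(20.16) = 4.489989
Step 4: R = 69116.41 / (9.81 * 4.489989) = 1569.2 m

1569.2


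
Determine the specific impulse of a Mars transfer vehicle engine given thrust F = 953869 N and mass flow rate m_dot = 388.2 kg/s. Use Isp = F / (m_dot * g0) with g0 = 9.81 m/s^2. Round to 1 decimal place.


Step 1: m_dot * g0 = 388.2 * 9.81 = 3808.24
Step 2: Isp = 953869 / 3808.24 = 250.5 s

250.5


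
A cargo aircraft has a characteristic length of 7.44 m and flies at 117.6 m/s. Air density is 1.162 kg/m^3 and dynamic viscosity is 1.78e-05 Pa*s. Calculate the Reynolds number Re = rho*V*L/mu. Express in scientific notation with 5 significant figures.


Step 1: Numerator = rho * V * L = 1.162 * 117.6 * 7.44 = 1016.684928
Step 2: Re = 1016.684928 / 1.78e-05
Step 3: Re = 5.7117e+07

5.7117e+07


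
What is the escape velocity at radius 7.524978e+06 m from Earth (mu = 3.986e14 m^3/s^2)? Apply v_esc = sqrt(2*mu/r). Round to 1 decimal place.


Step 1: 2*mu/r = 2 * 3.986e14 / 7.524978e+06 = 105940509.062
Step 2: v_esc = sqrt(105940509.062) = 10292.7 m/s

10292.7


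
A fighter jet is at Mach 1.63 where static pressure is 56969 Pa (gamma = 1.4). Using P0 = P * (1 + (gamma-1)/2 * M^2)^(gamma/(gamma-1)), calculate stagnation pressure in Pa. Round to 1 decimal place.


Step 1: (gamma-1)/2 * M^2 = 0.2 * 2.6569 = 0.53138
Step 2: 1 + 0.53138 = 1.53138
Step 3: Exponent gamma/(gamma-1) = 3.5
Step 4: P0 = 56969 * 1.53138^3.5 = 253179.8 Pa

253179.8


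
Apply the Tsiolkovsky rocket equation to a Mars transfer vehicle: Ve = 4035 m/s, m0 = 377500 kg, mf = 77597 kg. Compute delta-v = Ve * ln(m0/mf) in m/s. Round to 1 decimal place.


Step 1: Mass ratio m0/mf = 377500 / 77597 = 4.864879
Step 2: ln(4.864879) = 1.582042
Step 3: delta-v = 4035 * 1.582042 = 6383.5 m/s

6383.5


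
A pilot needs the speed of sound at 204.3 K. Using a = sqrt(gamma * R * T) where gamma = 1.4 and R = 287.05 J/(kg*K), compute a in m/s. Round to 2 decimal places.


Step 1: gamma * R * T = 1.4 * 287.05 * 204.3 = 82102.041
Step 2: a = sqrt(82102.041) = 286.53 m/s

286.53


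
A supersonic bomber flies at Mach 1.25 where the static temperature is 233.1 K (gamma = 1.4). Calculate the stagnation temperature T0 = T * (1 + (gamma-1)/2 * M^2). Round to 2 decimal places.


Step 1: (gamma-1)/2 = 0.2
Step 2: M^2 = 1.5625
Step 3: 1 + 0.2 * 1.5625 = 1.3125
Step 4: T0 = 233.1 * 1.3125 = 305.94 K

305.94


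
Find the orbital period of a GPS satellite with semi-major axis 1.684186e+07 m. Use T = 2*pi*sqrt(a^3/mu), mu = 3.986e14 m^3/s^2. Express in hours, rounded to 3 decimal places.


Step 1: a^3 / mu = 4.777164e+21 / 3.986e14 = 1.198486e+07
Step 2: sqrt(1.198486e+07) = 3461.9153 s
Step 3: T = 2*pi * 3461.9153 = 21751.86 s
Step 4: T in hours = 21751.86 / 3600 = 6.042 hours

6.042


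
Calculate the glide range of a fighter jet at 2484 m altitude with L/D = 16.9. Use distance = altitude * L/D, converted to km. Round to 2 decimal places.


Step 1: Glide distance = altitude * L/D = 2484 * 16.9 = 41979.6 m
Step 2: Convert to km: 41979.6 / 1000 = 41.98 km

41.98


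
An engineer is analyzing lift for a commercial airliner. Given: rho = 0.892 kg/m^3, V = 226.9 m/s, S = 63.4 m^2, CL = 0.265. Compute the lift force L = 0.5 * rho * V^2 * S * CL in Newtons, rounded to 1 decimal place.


Step 1: Calculate dynamic pressure q = 0.5 * 0.892 * 226.9^2 = 0.5 * 0.892 * 51483.61 = 22961.6901 Pa
Step 2: Multiply by wing area and lift coefficient: L = 22961.6901 * 63.4 * 0.265
Step 3: L = 1455771.1498 * 0.265 = 385779.4 N

385779.4


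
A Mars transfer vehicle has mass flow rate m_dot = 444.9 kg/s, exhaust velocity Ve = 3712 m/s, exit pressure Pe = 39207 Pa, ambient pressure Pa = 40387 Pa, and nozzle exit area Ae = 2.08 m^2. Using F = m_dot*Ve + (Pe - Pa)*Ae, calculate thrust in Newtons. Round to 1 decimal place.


Step 1: Momentum thrust = m_dot * Ve = 444.9 * 3712 = 1651468.8 N
Step 2: Pressure thrust = (Pe - Pa) * Ae = (39207 - 40387) * 2.08 = -2454.40 N
Step 3: Total thrust F = 1651468.8 + -2454.40 = 1649014.4 N

1649014.4


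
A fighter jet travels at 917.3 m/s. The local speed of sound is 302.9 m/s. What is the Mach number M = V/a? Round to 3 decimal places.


Step 1: M = V / a = 917.3 / 302.9
Step 2: M = 3.028

3.028


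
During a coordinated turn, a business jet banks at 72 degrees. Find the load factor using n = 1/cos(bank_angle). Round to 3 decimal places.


Step 1: Convert 72 degrees to radians = 1.256637
Step 2: cos(72 deg) = 0.309017
Step 3: n = 1 / 0.309017 = 3.236

3.236


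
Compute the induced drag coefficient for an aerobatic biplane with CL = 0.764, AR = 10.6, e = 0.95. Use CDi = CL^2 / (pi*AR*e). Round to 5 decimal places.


Step 1: CL^2 = 0.764^2 = 0.583696
Step 2: pi * AR * e = 3.14159 * 10.6 * 0.95 = 31.635838
Step 3: CDi = 0.583696 / 31.635838 = 0.01845

0.01845


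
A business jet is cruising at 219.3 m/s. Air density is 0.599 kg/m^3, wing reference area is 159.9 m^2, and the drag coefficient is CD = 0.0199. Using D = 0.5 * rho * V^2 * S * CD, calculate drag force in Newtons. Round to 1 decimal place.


Step 1: Dynamic pressure q = 0.5 * 0.599 * 219.3^2 = 14403.7008 Pa
Step 2: Drag D = q * S * CD = 14403.7008 * 159.9 * 0.0199
Step 3: D = 45832.7 N

45832.7


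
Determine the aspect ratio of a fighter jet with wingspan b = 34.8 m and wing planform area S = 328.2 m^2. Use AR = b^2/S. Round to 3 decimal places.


Step 1: b^2 = 34.8^2 = 1211.04
Step 2: AR = 1211.04 / 328.2 = 3.690

3.690


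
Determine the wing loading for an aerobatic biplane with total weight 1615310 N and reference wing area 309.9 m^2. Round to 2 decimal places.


Step 1: Wing loading = W / S = 1615310 / 309.9
Step 2: Wing loading = 5212.36 N/m^2

5212.36


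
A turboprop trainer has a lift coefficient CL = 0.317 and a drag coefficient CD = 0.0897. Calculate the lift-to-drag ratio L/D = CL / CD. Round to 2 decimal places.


Step 1: L/D = CL / CD = 0.317 / 0.0897
Step 2: L/D = 3.53

3.53


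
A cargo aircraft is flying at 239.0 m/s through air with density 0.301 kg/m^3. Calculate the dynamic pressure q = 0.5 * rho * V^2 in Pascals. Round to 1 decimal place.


Step 1: V^2 = 239.0^2 = 57121.0
Step 2: q = 0.5 * 0.301 * 57121.0
Step 3: q = 8596.7 Pa

8596.7


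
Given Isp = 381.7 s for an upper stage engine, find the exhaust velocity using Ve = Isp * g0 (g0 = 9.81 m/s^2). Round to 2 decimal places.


Step 1: Ve = Isp * g0 = 381.7 * 9.81
Step 2: Ve = 3744.48 m/s

3744.48


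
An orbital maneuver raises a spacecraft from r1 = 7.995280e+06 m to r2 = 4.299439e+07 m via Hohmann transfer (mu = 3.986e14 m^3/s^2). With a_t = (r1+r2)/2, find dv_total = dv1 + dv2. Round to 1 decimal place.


Step 1: Transfer semi-major axis a_t = (7.995280e+06 + 4.299439e+07) / 2 = 2.549484e+07 m
Step 2: v1 (circular at r1) = sqrt(mu/r1) = 7060.77 m/s
Step 3: v_t1 = sqrt(mu*(2/r1 - 1/a_t)) = 9169.2 m/s
Step 4: dv1 = |9169.2 - 7060.77| = 2108.44 m/s
Step 5: v2 (circular at r2) = 3044.83 m/s, v_t2 = 1705.11 m/s
Step 6: dv2 = |3044.83 - 1705.11| = 1339.71 m/s
Step 7: Total delta-v = 2108.44 + 1339.71 = 3448.2 m/s

3448.2


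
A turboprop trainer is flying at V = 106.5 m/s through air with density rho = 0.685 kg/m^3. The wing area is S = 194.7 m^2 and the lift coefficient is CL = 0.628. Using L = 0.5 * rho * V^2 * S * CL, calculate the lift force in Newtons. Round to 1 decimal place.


Step 1: Calculate dynamic pressure q = 0.5 * 0.685 * 106.5^2 = 0.5 * 0.685 * 11342.25 = 3884.7206 Pa
Step 2: Multiply by wing area and lift coefficient: L = 3884.7206 * 194.7 * 0.628
Step 3: L = 756355.1057 * 0.628 = 474991.0 N

474991.0


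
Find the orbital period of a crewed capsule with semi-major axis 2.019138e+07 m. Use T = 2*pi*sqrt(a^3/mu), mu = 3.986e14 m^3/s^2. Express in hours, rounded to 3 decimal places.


Step 1: a^3 / mu = 8.231861e+21 / 3.986e14 = 2.065193e+07
Step 2: sqrt(2.065193e+07) = 4544.4398 s
Step 3: T = 2*pi * 4544.4398 = 28553.56 s
Step 4: T in hours = 28553.56 / 3600 = 7.932 hours

7.932


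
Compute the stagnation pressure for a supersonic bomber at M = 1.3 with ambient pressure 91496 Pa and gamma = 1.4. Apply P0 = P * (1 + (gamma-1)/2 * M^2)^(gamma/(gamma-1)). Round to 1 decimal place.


Step 1: (gamma-1)/2 * M^2 = 0.2 * 1.69 = 0.338
Step 2: 1 + 0.338 = 1.338
Step 3: Exponent gamma/(gamma-1) = 3.5
Step 4: P0 = 91496 * 1.338^3.5 = 253512.0 Pa

253512.0


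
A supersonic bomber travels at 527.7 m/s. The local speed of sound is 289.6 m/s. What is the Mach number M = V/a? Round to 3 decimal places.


Step 1: M = V / a = 527.7 / 289.6
Step 2: M = 1.822

1.822


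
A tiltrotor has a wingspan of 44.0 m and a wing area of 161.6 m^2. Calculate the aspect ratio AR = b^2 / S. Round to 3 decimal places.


Step 1: b^2 = 44.0^2 = 1936.0
Step 2: AR = 1936.0 / 161.6 = 11.980

11.980


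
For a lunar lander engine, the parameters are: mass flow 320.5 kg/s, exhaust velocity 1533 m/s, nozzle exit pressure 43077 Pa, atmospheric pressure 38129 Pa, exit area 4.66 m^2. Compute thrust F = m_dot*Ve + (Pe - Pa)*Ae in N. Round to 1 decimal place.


Step 1: Momentum thrust = m_dot * Ve = 320.5 * 1533 = 491326.5 N
Step 2: Pressure thrust = (Pe - Pa) * Ae = (43077 - 38129) * 4.66 = 23057.68 N
Step 3: Total thrust F = 491326.5 + 23057.68 = 514384.2 N

514384.2


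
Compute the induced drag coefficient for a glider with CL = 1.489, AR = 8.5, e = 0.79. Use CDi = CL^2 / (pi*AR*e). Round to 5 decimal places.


Step 1: CL^2 = 1.489^2 = 2.217121
Step 2: pi * AR * e = 3.14159 * 8.5 * 0.79 = 21.095795
Step 3: CDi = 2.217121 / 21.095795 = 0.10510

0.10510


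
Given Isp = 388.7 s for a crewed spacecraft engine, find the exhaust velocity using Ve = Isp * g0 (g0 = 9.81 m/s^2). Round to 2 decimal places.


Step 1: Ve = Isp * g0 = 388.7 * 9.81
Step 2: Ve = 3813.15 m/s

3813.15


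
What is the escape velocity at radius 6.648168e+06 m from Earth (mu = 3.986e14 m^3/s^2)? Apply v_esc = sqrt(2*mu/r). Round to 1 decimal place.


Step 1: 2*mu/r = 2 * 3.986e14 / 6.648168e+06 = 119912733.8539
Step 2: v_esc = sqrt(119912733.8539) = 10950.5 m/s

10950.5


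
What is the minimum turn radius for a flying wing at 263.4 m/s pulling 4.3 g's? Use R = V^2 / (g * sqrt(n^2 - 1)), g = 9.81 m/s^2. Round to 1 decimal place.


Step 1: V^2 = 263.4^2 = 69379.56
Step 2: n^2 - 1 = 4.3^2 - 1 = 17.49
Step 3: sqrt(17.49) = 4.182105
Step 4: R = 69379.56 / (9.81 * 4.182105) = 1691.1 m

1691.1


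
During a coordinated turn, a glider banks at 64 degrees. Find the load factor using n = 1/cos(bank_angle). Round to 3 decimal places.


Step 1: Convert 64 degrees to radians = 1.117011
Step 2: cos(64 deg) = 0.438371
Step 3: n = 1 / 0.438371 = 2.281

2.281


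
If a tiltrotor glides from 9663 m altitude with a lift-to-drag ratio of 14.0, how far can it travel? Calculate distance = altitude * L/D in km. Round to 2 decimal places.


Step 1: Glide distance = altitude * L/D = 9663 * 14.0 = 135282.0 m
Step 2: Convert to km: 135282.0 / 1000 = 135.28 km

135.28


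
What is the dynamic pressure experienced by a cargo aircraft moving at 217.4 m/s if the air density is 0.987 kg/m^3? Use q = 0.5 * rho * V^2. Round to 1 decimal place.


Step 1: V^2 = 217.4^2 = 47262.76
Step 2: q = 0.5 * 0.987 * 47262.76
Step 3: q = 23324.2 Pa

23324.2


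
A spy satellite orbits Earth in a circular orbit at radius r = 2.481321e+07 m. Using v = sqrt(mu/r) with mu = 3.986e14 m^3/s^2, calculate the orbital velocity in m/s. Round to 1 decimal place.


Step 1: mu / r = 3.986e14 / 2.481321e+07 = 16064023.9614
Step 2: v = sqrt(16064023.9614) = 4008.0 m/s

4008.0


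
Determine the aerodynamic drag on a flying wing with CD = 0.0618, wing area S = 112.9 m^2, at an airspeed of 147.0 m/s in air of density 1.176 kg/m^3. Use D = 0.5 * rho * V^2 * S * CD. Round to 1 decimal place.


Step 1: Dynamic pressure q = 0.5 * 1.176 * 147.0^2 = 12706.092 Pa
Step 2: Drag D = q * S * CD = 12706.092 * 112.9 * 0.0618
Step 3: D = 88653.2 N

88653.2


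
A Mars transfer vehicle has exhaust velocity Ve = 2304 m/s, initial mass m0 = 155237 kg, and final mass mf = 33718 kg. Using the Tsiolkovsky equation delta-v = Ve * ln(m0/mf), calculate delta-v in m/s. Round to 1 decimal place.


Step 1: Mass ratio m0/mf = 155237 / 33718 = 4.60398
Step 2: ln(4.60398) = 1.526921
Step 3: delta-v = 2304 * 1.526921 = 3518.0 m/s

3518.0


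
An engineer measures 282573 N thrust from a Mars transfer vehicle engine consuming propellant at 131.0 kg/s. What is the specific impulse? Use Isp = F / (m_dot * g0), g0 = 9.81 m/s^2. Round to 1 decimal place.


Step 1: m_dot * g0 = 131.0 * 9.81 = 1285.11
Step 2: Isp = 282573 / 1285.11 = 219.9 s

219.9


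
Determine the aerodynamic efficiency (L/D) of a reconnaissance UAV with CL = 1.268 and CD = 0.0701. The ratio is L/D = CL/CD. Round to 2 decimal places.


Step 1: L/D = CL / CD = 1.268 / 0.0701
Step 2: L/D = 18.09

18.09


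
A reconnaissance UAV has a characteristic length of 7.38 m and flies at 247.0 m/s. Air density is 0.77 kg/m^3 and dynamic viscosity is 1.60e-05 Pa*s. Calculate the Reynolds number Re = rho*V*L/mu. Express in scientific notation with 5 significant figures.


Step 1: Numerator = rho * V * L = 0.77 * 247.0 * 7.38 = 1403.6022
Step 2: Re = 1403.6022 / 1.60e-05
Step 3: Re = 8.7725e+07

8.7725e+07


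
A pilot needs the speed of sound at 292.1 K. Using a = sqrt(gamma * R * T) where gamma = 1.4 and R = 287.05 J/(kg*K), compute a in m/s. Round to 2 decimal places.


Step 1: gamma * R * T = 1.4 * 287.05 * 292.1 = 117386.227
Step 2: a = sqrt(117386.227) = 342.62 m/s

342.62


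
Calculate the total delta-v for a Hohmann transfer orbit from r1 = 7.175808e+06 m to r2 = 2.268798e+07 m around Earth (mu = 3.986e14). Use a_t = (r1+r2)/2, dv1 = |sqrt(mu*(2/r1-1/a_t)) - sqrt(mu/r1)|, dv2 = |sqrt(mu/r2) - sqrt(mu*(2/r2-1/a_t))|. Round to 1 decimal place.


Step 1: Transfer semi-major axis a_t = (7.175808e+06 + 2.268798e+07) / 2 = 1.493189e+07 m
Step 2: v1 (circular at r1) = sqrt(mu/r1) = 7453.04 m/s
Step 3: v_t1 = sqrt(mu*(2/r1 - 1/a_t)) = 9187.0 m/s
Step 4: dv1 = |9187.0 - 7453.04| = 1733.96 m/s
Step 5: v2 (circular at r2) = 4191.51 m/s, v_t2 = 2905.69 m/s
Step 6: dv2 = |4191.51 - 2905.69| = 1285.83 m/s
Step 7: Total delta-v = 1733.96 + 1285.83 = 3019.8 m/s

3019.8


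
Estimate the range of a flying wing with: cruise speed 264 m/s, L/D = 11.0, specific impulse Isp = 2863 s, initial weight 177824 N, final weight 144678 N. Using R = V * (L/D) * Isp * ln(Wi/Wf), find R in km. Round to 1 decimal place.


Step 1: Coefficient = V * (L/D) * Isp = 264 * 11.0 * 2863 = 8314152.0 m
Step 2: Wi/Wf = 177824 / 144678 = 1.229102
Step 3: ln(1.229102) = 0.206284
Step 4: R = 8314152.0 * 0.206284 = 1715074.2 m = 1715.1 km

1715.1


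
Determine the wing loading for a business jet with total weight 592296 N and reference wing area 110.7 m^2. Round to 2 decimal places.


Step 1: Wing loading = W / S = 592296 / 110.7
Step 2: Wing loading = 5350.46 N/m^2

5350.46


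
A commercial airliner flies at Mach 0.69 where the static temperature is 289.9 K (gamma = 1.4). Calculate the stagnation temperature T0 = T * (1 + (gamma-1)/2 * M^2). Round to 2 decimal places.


Step 1: (gamma-1)/2 = 0.2
Step 2: M^2 = 0.4761
Step 3: 1 + 0.2 * 0.4761 = 1.09522
Step 4: T0 = 289.9 * 1.09522 = 317.50 K

317.50


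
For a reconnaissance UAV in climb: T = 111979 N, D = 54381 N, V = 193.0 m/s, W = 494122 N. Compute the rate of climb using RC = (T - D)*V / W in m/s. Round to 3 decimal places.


Step 1: Excess thrust = T - D = 111979 - 54381 = 57598 N
Step 2: Excess power = 57598 * 193.0 = 11116414.0 W
Step 3: RC = 11116414.0 / 494122 = 22.497 m/s

22.497


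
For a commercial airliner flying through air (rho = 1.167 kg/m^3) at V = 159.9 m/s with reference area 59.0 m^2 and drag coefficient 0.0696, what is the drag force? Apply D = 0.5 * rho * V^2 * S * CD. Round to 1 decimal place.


Step 1: Dynamic pressure q = 0.5 * 1.167 * 159.9^2 = 14918.9338 Pa
Step 2: Drag D = q * S * CD = 14918.9338 * 59.0 * 0.0696
Step 3: D = 61263.1 N

61263.1


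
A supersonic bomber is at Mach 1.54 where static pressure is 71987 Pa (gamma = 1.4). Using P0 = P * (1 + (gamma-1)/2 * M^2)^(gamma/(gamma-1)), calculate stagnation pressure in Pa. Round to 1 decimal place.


Step 1: (gamma-1)/2 * M^2 = 0.2 * 2.3716 = 0.47432
Step 2: 1 + 0.47432 = 1.47432
Step 3: Exponent gamma/(gamma-1) = 3.5
Step 4: P0 = 71987 * 1.47432^3.5 = 280107.8 Pa

280107.8


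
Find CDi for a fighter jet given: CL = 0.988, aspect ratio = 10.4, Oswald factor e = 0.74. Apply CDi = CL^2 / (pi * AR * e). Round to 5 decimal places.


Step 1: CL^2 = 0.988^2 = 0.976144
Step 2: pi * AR * e = 3.14159 * 10.4 * 0.74 = 24.177697
Step 3: CDi = 0.976144 / 24.177697 = 0.04037

0.04037


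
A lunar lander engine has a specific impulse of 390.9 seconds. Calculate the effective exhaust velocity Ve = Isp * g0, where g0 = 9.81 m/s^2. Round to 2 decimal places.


Step 1: Ve = Isp * g0 = 390.9 * 9.81
Step 2: Ve = 3834.73 m/s

3834.73


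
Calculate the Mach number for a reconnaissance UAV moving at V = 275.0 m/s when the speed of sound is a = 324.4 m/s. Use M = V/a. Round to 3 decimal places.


Step 1: M = V / a = 275.0 / 324.4
Step 2: M = 0.848

0.848


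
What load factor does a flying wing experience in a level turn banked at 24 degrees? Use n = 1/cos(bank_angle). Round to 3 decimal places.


Step 1: Convert 24 degrees to radians = 0.418879
Step 2: cos(24 deg) = 0.913545
Step 3: n = 1 / 0.913545 = 1.095

1.095


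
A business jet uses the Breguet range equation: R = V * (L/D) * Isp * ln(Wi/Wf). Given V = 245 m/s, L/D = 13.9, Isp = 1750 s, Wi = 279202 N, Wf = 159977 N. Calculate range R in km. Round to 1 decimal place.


Step 1: Coefficient = V * (L/D) * Isp = 245 * 13.9 * 1750 = 5959625.0 m
Step 2: Wi/Wf = 279202 / 159977 = 1.745263
Step 3: ln(1.745263) = 0.556905
Step 4: R = 5959625.0 * 0.556905 = 3318947.8 m = 3318.9 km

3318.9


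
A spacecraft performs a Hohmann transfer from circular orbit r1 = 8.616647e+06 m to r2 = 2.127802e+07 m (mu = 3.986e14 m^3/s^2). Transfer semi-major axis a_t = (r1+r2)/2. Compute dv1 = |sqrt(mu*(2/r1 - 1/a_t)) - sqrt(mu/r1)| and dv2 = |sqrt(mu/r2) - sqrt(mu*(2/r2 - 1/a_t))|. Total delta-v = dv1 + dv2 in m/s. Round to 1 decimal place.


Step 1: Transfer semi-major axis a_t = (8.616647e+06 + 2.127802e+07) / 2 = 1.494733e+07 m
Step 2: v1 (circular at r1) = sqrt(mu/r1) = 6801.42 m/s
Step 3: v_t1 = sqrt(mu*(2/r1 - 1/a_t)) = 8114.9 m/s
Step 4: dv1 = |8114.9 - 6801.42| = 1313.48 m/s
Step 5: v2 (circular at r2) = 4328.16 m/s, v_t2 = 3286.17 m/s
Step 6: dv2 = |4328.16 - 3286.17| = 1041.99 m/s
Step 7: Total delta-v = 1313.48 + 1041.99 = 2355.5 m/s

2355.5


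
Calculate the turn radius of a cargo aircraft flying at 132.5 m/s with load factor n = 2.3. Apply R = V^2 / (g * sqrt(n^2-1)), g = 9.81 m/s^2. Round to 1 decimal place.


Step 1: V^2 = 132.5^2 = 17556.25
Step 2: n^2 - 1 = 2.3^2 - 1 = 4.29
Step 3: sqrt(4.29) = 2.071232
Step 4: R = 17556.25 / (9.81 * 2.071232) = 864.0 m

864.0


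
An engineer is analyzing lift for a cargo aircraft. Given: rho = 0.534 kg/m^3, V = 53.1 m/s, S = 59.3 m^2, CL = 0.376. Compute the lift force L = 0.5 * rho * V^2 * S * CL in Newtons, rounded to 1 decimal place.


Step 1: Calculate dynamic pressure q = 0.5 * 0.534 * 53.1^2 = 0.5 * 0.534 * 2819.61 = 752.8359 Pa
Step 2: Multiply by wing area and lift coefficient: L = 752.8359 * 59.3 * 0.376
Step 3: L = 44643.1671 * 0.376 = 16785.8 N

16785.8


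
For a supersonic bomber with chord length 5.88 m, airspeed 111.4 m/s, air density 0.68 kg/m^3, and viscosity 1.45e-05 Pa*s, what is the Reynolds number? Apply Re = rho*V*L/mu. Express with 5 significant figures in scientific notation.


Step 1: Numerator = rho * V * L = 0.68 * 111.4 * 5.88 = 445.42176
Step 2: Re = 445.42176 / 1.45e-05
Step 3: Re = 3.0719e+07

3.0719e+07


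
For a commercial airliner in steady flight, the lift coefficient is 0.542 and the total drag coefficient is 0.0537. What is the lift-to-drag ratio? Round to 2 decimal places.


Step 1: L/D = CL / CD = 0.542 / 0.0537
Step 2: L/D = 10.09

10.09


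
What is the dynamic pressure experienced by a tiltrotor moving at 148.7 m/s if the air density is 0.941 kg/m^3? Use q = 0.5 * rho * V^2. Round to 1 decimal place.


Step 1: V^2 = 148.7^2 = 22111.69
Step 2: q = 0.5 * 0.941 * 22111.69
Step 3: q = 10403.6 Pa

10403.6


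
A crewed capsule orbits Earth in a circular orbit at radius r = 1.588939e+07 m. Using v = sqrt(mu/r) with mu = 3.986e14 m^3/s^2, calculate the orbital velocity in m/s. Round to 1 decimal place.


Step 1: mu / r = 3.986e14 / 1.588939e+07 = 25085922.1153
Step 2: v = sqrt(25085922.1153) = 5008.6 m/s

5008.6


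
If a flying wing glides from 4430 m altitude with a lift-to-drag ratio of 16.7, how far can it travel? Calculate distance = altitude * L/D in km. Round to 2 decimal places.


Step 1: Glide distance = altitude * L/D = 4430 * 16.7 = 73981.0 m
Step 2: Convert to km: 73981.0 / 1000 = 73.98 km

73.98


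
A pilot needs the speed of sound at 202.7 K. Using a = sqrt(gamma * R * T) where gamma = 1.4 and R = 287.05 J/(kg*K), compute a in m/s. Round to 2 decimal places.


Step 1: gamma * R * T = 1.4 * 287.05 * 202.7 = 81459.049
Step 2: a = sqrt(81459.049) = 285.41 m/s

285.41


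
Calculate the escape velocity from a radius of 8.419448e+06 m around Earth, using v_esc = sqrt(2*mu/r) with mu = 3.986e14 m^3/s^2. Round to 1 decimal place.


Step 1: 2*mu/r = 2 * 3.986e14 / 8.419448e+06 = 94685542.3301
Step 2: v_esc = sqrt(94685542.3301) = 9730.6 m/s

9730.6


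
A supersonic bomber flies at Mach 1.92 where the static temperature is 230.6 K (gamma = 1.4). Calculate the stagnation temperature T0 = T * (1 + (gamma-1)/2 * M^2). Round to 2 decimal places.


Step 1: (gamma-1)/2 = 0.2
Step 2: M^2 = 3.6864
Step 3: 1 + 0.2 * 3.6864 = 1.73728
Step 4: T0 = 230.6 * 1.73728 = 400.62 K

400.62


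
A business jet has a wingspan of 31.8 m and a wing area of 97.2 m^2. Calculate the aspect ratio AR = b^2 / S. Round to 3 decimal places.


Step 1: b^2 = 31.8^2 = 1011.24
Step 2: AR = 1011.24 / 97.2 = 10.404

10.404


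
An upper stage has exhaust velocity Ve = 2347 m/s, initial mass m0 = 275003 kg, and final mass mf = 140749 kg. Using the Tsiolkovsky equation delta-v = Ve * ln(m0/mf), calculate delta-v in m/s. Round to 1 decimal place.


Step 1: Mass ratio m0/mf = 275003 / 140749 = 1.953854
Step 2: ln(1.953854) = 0.669804
Step 3: delta-v = 2347 * 0.669804 = 1572.0 m/s

1572.0


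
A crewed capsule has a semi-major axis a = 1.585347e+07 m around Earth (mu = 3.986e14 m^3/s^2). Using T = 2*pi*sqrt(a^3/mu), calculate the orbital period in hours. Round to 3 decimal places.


Step 1: a^3 / mu = 3.984492e+21 / 3.986e14 = 9.996218e+06
Step 2: sqrt(9.996218e+06) = 3161.6796 s
Step 3: T = 2*pi * 3161.6796 = 19865.42 s
Step 4: T in hours = 19865.42 / 3600 = 5.518 hours

5.518


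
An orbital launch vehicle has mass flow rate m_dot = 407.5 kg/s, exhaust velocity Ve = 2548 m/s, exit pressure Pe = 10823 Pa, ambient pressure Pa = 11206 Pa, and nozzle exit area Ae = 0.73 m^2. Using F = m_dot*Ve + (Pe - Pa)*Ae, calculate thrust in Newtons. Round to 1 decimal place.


Step 1: Momentum thrust = m_dot * Ve = 407.5 * 2548 = 1038310.0 N
Step 2: Pressure thrust = (Pe - Pa) * Ae = (10823 - 11206) * 0.73 = -279.59 N
Step 3: Total thrust F = 1038310.0 + -279.59 = 1038030.4 N

1038030.4


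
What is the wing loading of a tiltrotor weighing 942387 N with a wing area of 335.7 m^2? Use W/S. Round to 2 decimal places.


Step 1: Wing loading = W / S = 942387 / 335.7
Step 2: Wing loading = 2807.23 N/m^2

2807.23


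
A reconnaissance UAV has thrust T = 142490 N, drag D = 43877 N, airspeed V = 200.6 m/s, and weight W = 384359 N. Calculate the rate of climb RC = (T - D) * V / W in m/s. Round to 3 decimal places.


Step 1: Excess thrust = T - D = 142490 - 43877 = 98613 N
Step 2: Excess power = 98613 * 200.6 = 19781767.8 W
Step 3: RC = 19781767.8 / 384359 = 51.467 m/s

51.467


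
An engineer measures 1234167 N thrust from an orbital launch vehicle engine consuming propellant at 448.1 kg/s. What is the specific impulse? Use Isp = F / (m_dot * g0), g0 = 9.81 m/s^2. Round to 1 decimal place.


Step 1: m_dot * g0 = 448.1 * 9.81 = 4395.86
Step 2: Isp = 1234167 / 4395.86 = 280.8 s

280.8


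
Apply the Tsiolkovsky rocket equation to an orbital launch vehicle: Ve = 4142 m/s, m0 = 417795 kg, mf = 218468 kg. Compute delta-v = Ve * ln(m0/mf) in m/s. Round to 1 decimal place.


Step 1: Mass ratio m0/mf = 417795 / 218468 = 1.912385
Step 2: ln(1.912385) = 0.648351
Step 3: delta-v = 4142 * 0.648351 = 2685.5 m/s

2685.5


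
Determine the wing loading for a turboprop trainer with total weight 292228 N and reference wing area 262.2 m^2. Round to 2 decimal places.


Step 1: Wing loading = W / S = 292228 / 262.2
Step 2: Wing loading = 1114.52 N/m^2

1114.52


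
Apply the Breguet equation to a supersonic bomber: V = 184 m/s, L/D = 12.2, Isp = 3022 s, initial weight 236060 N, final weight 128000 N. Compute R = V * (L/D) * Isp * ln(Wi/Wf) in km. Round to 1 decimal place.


Step 1: Coefficient = V * (L/D) * Isp = 184 * 12.2 * 3022 = 6783785.6 m
Step 2: Wi/Wf = 236060 / 128000 = 1.844219
Step 3: ln(1.844219) = 0.612056
Step 4: R = 6783785.6 * 0.612056 = 4152055.0 m = 4152.1 km

4152.1


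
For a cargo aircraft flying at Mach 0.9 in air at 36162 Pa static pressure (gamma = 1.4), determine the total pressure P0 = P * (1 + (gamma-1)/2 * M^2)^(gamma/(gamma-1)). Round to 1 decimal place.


Step 1: (gamma-1)/2 * M^2 = 0.2 * 0.81 = 0.162
Step 2: 1 + 0.162 = 1.162
Step 3: Exponent gamma/(gamma-1) = 3.5
Step 4: P0 = 36162 * 1.162^3.5 = 61160.9 Pa

61160.9


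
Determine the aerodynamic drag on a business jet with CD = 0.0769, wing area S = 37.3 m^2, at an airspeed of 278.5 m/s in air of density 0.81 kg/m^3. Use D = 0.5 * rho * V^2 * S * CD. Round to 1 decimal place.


Step 1: Dynamic pressure q = 0.5 * 0.81 * 278.5^2 = 31412.7113 Pa
Step 2: Drag D = q * S * CD = 31412.7113 * 37.3 * 0.0769
Step 3: D = 90103.3 N

90103.3


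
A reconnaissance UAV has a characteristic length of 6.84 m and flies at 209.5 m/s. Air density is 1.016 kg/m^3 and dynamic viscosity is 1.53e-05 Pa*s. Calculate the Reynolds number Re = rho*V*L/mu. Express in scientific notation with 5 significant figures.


Step 1: Numerator = rho * V * L = 1.016 * 209.5 * 6.84 = 1455.90768
Step 2: Re = 1455.90768 / 1.53e-05
Step 3: Re = 9.5157e+07

9.5157e+07


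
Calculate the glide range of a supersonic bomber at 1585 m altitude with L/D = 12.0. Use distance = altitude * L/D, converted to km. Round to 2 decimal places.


Step 1: Glide distance = altitude * L/D = 1585 * 12.0 = 19020.0 m
Step 2: Convert to km: 19020.0 / 1000 = 19.02 km

19.02


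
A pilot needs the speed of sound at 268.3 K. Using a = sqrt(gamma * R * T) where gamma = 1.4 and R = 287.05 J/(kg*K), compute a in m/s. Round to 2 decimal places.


Step 1: gamma * R * T = 1.4 * 287.05 * 268.3 = 107821.721
Step 2: a = sqrt(107821.721) = 328.36 m/s

328.36


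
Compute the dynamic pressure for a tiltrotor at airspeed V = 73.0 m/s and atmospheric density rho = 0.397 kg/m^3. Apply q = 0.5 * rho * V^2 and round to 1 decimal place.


Step 1: V^2 = 73.0^2 = 5329.0
Step 2: q = 0.5 * 0.397 * 5329.0
Step 3: q = 1057.8 Pa

1057.8


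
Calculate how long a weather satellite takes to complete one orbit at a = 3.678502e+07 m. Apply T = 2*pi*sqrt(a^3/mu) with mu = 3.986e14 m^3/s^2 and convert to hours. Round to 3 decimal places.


Step 1: a^3 / mu = 4.977520e+22 / 3.986e14 = 1.248751e+08
Step 2: sqrt(1.248751e+08) = 11174.7508 s
Step 3: T = 2*pi * 11174.7508 = 70213.03 s
Step 4: T in hours = 70213.03 / 3600 = 19.504 hours

19.504


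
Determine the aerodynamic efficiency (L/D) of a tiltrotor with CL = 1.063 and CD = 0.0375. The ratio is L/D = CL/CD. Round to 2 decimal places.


Step 1: L/D = CL / CD = 1.063 / 0.0375
Step 2: L/D = 28.35

28.35


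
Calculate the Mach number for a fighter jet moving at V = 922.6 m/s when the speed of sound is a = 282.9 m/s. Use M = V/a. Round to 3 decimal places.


Step 1: M = V / a = 922.6 / 282.9
Step 2: M = 3.261

3.261


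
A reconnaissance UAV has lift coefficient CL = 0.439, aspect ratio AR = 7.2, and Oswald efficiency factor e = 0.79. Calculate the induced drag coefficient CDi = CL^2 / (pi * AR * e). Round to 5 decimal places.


Step 1: CL^2 = 0.439^2 = 0.192721
Step 2: pi * AR * e = 3.14159 * 7.2 * 0.79 = 17.869379
Step 3: CDi = 0.192721 / 17.869379 = 0.01078

0.01078


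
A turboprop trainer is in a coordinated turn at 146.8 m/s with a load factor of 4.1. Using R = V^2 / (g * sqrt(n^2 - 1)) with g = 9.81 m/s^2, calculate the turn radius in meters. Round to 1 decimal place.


Step 1: V^2 = 146.8^2 = 21550.24
Step 2: n^2 - 1 = 4.1^2 - 1 = 15.81
Step 3: sqrt(15.81) = 3.976179
Step 4: R = 21550.24 / (9.81 * 3.976179) = 552.5 m

552.5


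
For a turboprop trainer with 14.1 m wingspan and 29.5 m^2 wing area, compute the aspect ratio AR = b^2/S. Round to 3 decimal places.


Step 1: b^2 = 14.1^2 = 198.81
Step 2: AR = 198.81 / 29.5 = 6.739

6.739


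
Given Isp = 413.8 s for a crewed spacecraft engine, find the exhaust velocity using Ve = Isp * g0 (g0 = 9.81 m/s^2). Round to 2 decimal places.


Step 1: Ve = Isp * g0 = 413.8 * 9.81
Step 2: Ve = 4059.38 m/s

4059.38


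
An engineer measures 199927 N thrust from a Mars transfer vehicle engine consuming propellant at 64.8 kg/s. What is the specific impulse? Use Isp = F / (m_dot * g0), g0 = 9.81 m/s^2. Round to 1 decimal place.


Step 1: m_dot * g0 = 64.8 * 9.81 = 635.69
Step 2: Isp = 199927 / 635.69 = 314.5 s

314.5


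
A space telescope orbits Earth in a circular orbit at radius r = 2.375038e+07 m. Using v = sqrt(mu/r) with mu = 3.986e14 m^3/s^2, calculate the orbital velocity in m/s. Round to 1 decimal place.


Step 1: mu / r = 3.986e14 / 2.375038e+07 = 16782889.3685
Step 2: v = sqrt(16782889.3685) = 4096.7 m/s

4096.7


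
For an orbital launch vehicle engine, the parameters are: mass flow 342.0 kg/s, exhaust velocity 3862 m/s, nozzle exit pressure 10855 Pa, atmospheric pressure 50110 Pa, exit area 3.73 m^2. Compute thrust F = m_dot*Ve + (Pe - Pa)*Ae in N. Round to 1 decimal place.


Step 1: Momentum thrust = m_dot * Ve = 342.0 * 3862 = 1320804.0 N
Step 2: Pressure thrust = (Pe - Pa) * Ae = (10855 - 50110) * 3.73 = -146421.15 N
Step 3: Total thrust F = 1320804.0 + -146421.15 = 1174382.9 N

1174382.9


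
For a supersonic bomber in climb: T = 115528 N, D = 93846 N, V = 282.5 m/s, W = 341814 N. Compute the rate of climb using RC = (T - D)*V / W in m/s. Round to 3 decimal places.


Step 1: Excess thrust = T - D = 115528 - 93846 = 21682 N
Step 2: Excess power = 21682 * 282.5 = 6125165.0 W
Step 3: RC = 6125165.0 / 341814 = 17.920 m/s

17.920


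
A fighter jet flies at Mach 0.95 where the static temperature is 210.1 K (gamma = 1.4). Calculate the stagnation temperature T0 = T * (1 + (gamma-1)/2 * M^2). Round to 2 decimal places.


Step 1: (gamma-1)/2 = 0.2
Step 2: M^2 = 0.9025
Step 3: 1 + 0.2 * 0.9025 = 1.1805
Step 4: T0 = 210.1 * 1.1805 = 248.02 K

248.02


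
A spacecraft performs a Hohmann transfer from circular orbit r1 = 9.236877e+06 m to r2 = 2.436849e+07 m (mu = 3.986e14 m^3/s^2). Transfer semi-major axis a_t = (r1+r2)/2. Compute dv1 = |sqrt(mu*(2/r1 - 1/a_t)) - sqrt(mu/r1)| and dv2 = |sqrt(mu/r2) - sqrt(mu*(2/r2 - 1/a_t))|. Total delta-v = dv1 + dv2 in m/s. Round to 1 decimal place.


Step 1: Transfer semi-major axis a_t = (9.236877e+06 + 2.436849e+07) / 2 = 1.680268e+07 m
Step 2: v1 (circular at r1) = sqrt(mu/r1) = 6569.1 m/s
Step 3: v_t1 = sqrt(mu*(2/r1 - 1/a_t)) = 7910.99 m/s
Step 4: dv1 = |7910.99 - 6569.1| = 1341.89 m/s
Step 5: v2 (circular at r2) = 4044.4 m/s, v_t2 = 2998.66 m/s
Step 6: dv2 = |4044.4 - 2998.66| = 1045.74 m/s
Step 7: Total delta-v = 1341.89 + 1045.74 = 2387.6 m/s

2387.6


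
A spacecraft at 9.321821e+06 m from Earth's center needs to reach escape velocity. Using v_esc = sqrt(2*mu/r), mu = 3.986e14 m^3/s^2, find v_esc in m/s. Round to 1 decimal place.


Step 1: 2*mu/r = 2 * 3.986e14 / 9.321821e+06 = 85519771.2979
Step 2: v_esc = sqrt(85519771.2979) = 9247.7 m/s

9247.7


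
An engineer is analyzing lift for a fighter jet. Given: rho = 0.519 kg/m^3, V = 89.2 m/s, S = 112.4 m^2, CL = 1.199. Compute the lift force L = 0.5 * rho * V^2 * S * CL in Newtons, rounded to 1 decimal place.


Step 1: Calculate dynamic pressure q = 0.5 * 0.519 * 89.2^2 = 0.5 * 0.519 * 7956.64 = 2064.7481 Pa
Step 2: Multiply by wing area and lift coefficient: L = 2064.7481 * 112.4 * 1.199
Step 3: L = 232077.6842 * 1.199 = 278261.1 N

278261.1


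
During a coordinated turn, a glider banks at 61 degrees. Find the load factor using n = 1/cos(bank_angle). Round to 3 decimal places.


Step 1: Convert 61 degrees to radians = 1.064651
Step 2: cos(61 deg) = 0.48481
Step 3: n = 1 / 0.48481 = 2.063

2.063


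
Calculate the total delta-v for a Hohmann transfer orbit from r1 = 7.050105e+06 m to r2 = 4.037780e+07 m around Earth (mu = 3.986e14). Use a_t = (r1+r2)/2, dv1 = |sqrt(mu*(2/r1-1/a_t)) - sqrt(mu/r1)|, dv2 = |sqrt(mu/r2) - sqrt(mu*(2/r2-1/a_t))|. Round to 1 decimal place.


Step 1: Transfer semi-major axis a_t = (7.050105e+06 + 4.037780e+07) / 2 = 2.371395e+07 m
Step 2: v1 (circular at r1) = sqrt(mu/r1) = 7519.19 m/s
Step 3: v_t1 = sqrt(mu*(2/r1 - 1/a_t)) = 9811.61 m/s
Step 4: dv1 = |9811.61 - 7519.19| = 2292.42 m/s
Step 5: v2 (circular at r2) = 3141.94 m/s, v_t2 = 1713.14 m/s
Step 6: dv2 = |3141.94 - 1713.14| = 1428.79 m/s
Step 7: Total delta-v = 2292.42 + 1428.79 = 3721.2 m/s

3721.2


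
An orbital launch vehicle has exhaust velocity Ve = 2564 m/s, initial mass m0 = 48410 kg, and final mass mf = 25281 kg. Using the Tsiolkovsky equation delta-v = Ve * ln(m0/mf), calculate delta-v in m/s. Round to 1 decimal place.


Step 1: Mass ratio m0/mf = 48410 / 25281 = 1.914877
Step 2: ln(1.914877) = 0.649653
Step 3: delta-v = 2564 * 0.649653 = 1665.7 m/s

1665.7


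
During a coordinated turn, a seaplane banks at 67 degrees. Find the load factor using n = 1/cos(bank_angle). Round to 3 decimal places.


Step 1: Convert 67 degrees to radians = 1.169371
Step 2: cos(67 deg) = 0.390731
Step 3: n = 1 / 0.390731 = 2.559

2.559


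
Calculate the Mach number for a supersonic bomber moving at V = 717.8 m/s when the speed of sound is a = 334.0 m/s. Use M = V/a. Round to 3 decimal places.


Step 1: M = V / a = 717.8 / 334.0
Step 2: M = 2.149

2.149


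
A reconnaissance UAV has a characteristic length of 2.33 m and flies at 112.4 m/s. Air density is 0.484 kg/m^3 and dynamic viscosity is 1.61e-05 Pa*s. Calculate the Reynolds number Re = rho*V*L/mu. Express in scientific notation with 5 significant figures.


Step 1: Numerator = rho * V * L = 0.484 * 112.4 * 2.33 = 126.755728
Step 2: Re = 126.755728 / 1.61e-05
Step 3: Re = 7.8730e+06

7.8730e+06


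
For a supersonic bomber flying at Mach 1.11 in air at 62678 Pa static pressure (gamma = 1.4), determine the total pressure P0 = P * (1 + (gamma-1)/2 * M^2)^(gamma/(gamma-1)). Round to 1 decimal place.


Step 1: (gamma-1)/2 * M^2 = 0.2 * 1.2321 = 0.24642
Step 2: 1 + 0.24642 = 1.24642
Step 3: Exponent gamma/(gamma-1) = 3.5
Step 4: P0 = 62678 * 1.24642^3.5 = 135500.4 Pa

135500.4


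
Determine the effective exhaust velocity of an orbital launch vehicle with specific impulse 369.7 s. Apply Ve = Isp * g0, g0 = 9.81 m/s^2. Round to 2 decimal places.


Step 1: Ve = Isp * g0 = 369.7 * 9.81
Step 2: Ve = 3626.76 m/s

3626.76


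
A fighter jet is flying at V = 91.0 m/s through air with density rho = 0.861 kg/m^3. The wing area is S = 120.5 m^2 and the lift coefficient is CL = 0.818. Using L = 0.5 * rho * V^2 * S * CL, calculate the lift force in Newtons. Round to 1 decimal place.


Step 1: Calculate dynamic pressure q = 0.5 * 0.861 * 91.0^2 = 0.5 * 0.861 * 8281.0 = 3564.9705 Pa
Step 2: Multiply by wing area and lift coefficient: L = 3564.9705 * 120.5 * 0.818
Step 3: L = 429578.9452 * 0.818 = 351395.6 N

351395.6


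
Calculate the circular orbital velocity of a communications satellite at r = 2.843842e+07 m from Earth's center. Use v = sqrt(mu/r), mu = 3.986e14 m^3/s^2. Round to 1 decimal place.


Step 1: mu / r = 3.986e14 / 2.843842e+07 = 14016249.8479
Step 2: v = sqrt(14016249.8479) = 3743.8 m/s

3743.8
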